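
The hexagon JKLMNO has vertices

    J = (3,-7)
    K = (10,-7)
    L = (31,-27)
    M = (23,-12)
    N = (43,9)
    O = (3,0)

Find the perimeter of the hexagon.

130

|JK| = √((7)² + (0)²) = √49 = 7
|KL| = √((21)² + (-20)²) = √841 = 29
|LM| = √((-8)² + (15)²) = √289 = 17
|MN| = √((20)² + (21)²) = √841 = 29
|NO| = √((-40)² + (-9)²) = √1681 = 41
|OJ| = √((0)² + (-7)²) = √49 = 7
Perimeter = 7 + 29 + 17 + 29 + 41 + 7 = 130.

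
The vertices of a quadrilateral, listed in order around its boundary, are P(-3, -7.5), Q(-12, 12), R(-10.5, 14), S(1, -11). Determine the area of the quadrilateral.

53.5

P→Q: (-3)(12) − (-12)(-7.5) = -126
Q→R: (-12)(14) − (-10.5)(12) = -42
R→S: (-10.5)(-11) − (1)(14) = 101.5
S→P: (1)(-7.5) − (-3)(-11) = -40.5
Σ = -107
Area = |Σ|/2 = 53.5.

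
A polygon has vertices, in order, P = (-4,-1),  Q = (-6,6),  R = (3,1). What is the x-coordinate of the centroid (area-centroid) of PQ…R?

Apply the shoelace formula. First the cross-terms c_i = x_i·y_{i+1} − x_{i+1}·y_i:
  -30, -24, 1  ⇒  2A = -53, A = -26.5.
Then Σ (x_i + x_{i+1})·c_i = 371, so x̄ = 371 / (6·(-26.5)) = -7/3.

-7/3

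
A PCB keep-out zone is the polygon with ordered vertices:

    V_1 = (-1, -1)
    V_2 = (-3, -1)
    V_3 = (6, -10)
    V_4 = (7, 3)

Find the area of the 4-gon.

59

Σ = (-2) + (36) + (88) + (-4) = 118
Area = |Σ|/2 = 59.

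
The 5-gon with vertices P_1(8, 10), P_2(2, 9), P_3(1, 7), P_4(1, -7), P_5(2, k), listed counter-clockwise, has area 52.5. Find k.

The doubled signed area Σ (x_i y_{i+1} − x_{i+1} y_i) is linear in k.
With k=0 it equals 77; the coefficient of k is -7 (from the two edges through P_5).
So -7·k + 77 = 2·52.5 = 105 ⇒ k = -4.

-4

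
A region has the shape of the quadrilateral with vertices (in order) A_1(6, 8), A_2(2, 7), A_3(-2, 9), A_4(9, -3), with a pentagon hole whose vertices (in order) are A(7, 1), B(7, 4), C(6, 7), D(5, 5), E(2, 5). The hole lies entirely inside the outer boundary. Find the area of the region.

25

Outer boundary:
Apply the surveyor's formula: 2A = Σ (x_i·y_{i+1} − x_{i+1}·y_i), indices taken mod 4.
A_1→A_2: (6)(7) − (2)(8) = 26
A_2→A_3: (2)(9) − (-2)(7) = 32
A_3→A_4: (-2)(-3) − (9)(9) = -75
A_4→A_1: (9)(8) − (6)(-3) = 90
Σ = 73
Area = |Σ|/2 = 36.5.
Hole:
Apply the shoelace formula: 2A = Σ (x_i·y_{i+1} − x_{i+1}·y_i), indices taken mod 5.
Σ = (21) + (25) + (-5) + (15) + (-33) = 23
Area = |Σ|/2 = 11.5.
Net area = 36.5 − 11.5 = 25.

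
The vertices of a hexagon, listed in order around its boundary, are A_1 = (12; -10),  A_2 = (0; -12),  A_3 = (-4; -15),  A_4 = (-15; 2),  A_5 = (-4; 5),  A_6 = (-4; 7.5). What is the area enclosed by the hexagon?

Apply Gauss's area formula: 2A = Σ (x_i·y_{i+1} − x_{i+1}·y_i), indices taken mod 6.
Cross-terms: -144, -48, -233, -67, -10, -50  ⇒  Σ = -552
Area = |Σ|/2 = 276.

276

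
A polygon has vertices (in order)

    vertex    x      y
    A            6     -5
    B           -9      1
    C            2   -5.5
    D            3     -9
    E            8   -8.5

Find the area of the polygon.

A→B: (6)(1) − (-9)(-5) = -39
B→C: (-9)(-5.5) − (2)(1) = 47.5
C→D: (2)(-9) − (3)(-5.5) = -1.5
D→E: (3)(-8.5) − (8)(-9) = 46.5
E→A: (8)(-5) − (6)(-8.5) = 11
Σ = 64.5
Area = |Σ|/2 = 32.25.

32.25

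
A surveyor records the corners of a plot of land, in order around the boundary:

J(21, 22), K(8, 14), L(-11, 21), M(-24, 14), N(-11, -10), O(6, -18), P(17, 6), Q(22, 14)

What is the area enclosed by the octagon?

Σ = (118) + (322) + (350) + (394) + (258) + (342) + (106) + (190) = 2080
Area = |Σ|/2 = 1040.

1040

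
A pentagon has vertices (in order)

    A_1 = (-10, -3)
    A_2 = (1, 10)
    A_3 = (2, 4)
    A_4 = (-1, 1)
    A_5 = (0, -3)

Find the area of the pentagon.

Apply the shoelace (surveyor's) formula: 2A = Σ (x_i·y_{i+1} − x_{i+1}·y_i), indices taken mod 5.
Cross-terms: -97, -16, 6, 3, -30  ⇒  Σ = -134
Area = |Σ|/2 = 67.

67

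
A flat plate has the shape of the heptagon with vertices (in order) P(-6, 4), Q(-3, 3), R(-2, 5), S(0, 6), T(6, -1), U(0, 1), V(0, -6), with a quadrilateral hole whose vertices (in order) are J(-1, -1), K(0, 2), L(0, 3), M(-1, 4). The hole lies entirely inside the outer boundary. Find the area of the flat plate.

43.5

Outer boundary:
Apply the shoelace (surveyor's) formula: 2A = Σ (x_i·y_{i+1} − x_{i+1}·y_i), indices taken mod 7.
P→Q: (-6)(3) − (-3)(4) = -6
Q→R: (-3)(5) − (-2)(3) = -9
R→S: (-2)(6) − (0)(5) = -12
S→T: (0)(-1) − (6)(6) = -36
T→U: (6)(1) − (0)(-1) = 6
U→V: (0)(-6) − (0)(1) = 0
V→P: (0)(4) − (-6)(-6) = -36
Σ = -93
Area = |Σ|/2 = 46.5.
Hole:
Apply the shoelace formula: 2A = Σ (x_i·y_{i+1} − x_{i+1}·y_i), indices taken mod 4.
Cross-terms: -2, 0, 3, 5  ⇒  Σ = 6
Area = |Σ|/2 = 3.
Net area = 46.5 − 3 = 43.5.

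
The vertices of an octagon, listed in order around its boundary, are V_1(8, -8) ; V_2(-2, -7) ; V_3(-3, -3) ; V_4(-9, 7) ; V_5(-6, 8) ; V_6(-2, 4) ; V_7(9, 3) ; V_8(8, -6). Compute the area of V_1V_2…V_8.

154.5

Σ = (-72) + (-15) + (-48) + (-30) + (-8) + (-42) + (-78) + (-16) = -309
Area = |Σ|/2 = 154.5.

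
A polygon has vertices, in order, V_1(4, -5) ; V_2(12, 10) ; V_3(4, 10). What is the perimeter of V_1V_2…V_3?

|V_1V_2| = √((8)² + (15)²) = √289 = 17
|V_2V_3| = √((-8)² + (0)²) = √64 = 8
|V_3V_1| = √((0)² + (-15)²) = √225 = 15
Perimeter = 17 + 8 + 15 = 40.

40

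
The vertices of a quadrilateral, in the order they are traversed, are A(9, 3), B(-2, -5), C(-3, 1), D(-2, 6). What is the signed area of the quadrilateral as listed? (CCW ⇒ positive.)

-66

Apply the surveyor's formula: 2A = Σ (x_i·y_{i+1} − x_{i+1}·y_i), indices taken mod 4.
Σ = (-39) + (-17) + (-16) + (-60) = -132
Signed area = Σ/2 = -66 (negative ⇒ clockwise traversal).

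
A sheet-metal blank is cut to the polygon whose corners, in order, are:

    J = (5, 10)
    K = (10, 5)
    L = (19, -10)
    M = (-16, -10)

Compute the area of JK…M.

365

Apply the surveyor's formula: 2A = Σ (x_i·y_{i+1} − x_{i+1}·y_i), indices taken mod 4.
Σ = (-75) + (-195) + (-350) + (-110) = -730
Area = |Σ|/2 = 365.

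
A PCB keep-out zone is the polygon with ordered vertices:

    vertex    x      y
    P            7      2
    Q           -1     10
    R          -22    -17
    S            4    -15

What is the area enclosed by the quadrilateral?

410

Σ = (72) + (237) + (398) + (113) = 820
Area = |Σ|/2 = 410.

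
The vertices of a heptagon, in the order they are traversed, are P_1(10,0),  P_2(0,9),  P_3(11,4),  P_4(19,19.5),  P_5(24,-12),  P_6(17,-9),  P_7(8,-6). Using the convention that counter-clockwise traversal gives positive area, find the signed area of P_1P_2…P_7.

Σ = (90) + (-99) + (138.5) + (-696) + (-12) + (-30) + (60) = -548.5
Signed area = Σ/2 = -274.25 (negative ⇒ clockwise traversal).

-274.25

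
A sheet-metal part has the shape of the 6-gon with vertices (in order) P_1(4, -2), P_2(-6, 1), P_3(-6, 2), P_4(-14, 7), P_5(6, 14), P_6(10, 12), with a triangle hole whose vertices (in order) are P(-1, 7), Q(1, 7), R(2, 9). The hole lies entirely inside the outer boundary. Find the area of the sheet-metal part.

199

Outer boundary:
P_1→P_2: (4)(1) − (-6)(-2) = -8
P_2→P_3: (-6)(2) − (-6)(1) = -6
P_3→P_4: (-6)(7) − (-14)(2) = -14
P_4→P_5: (-14)(14) − (6)(7) = -238
P_5→P_6: (6)(12) − (10)(14) = -68
P_6→P_1: (10)(-2) − (4)(12) = -68
Σ = -402
Area = |Σ|/2 = 201.
Hole:
Apply Gauss's area formula: 2A = Σ (x_i·y_{i+1} − x_{i+1}·y_i), indices taken mod 3.
Cross-terms: -14, -5, 23  ⇒  Σ = 4
Area = |Σ|/2 = 2.
Net area = 201 − 2 = 199.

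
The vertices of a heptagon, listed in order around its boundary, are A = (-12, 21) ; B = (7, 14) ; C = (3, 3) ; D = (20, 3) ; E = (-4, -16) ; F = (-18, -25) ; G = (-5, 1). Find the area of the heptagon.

Cross-terms: -315, -21, -51, -308, -188, -143, -93  ⇒  Σ = -1119
Area = |Σ|/2 = 559.5.

559.5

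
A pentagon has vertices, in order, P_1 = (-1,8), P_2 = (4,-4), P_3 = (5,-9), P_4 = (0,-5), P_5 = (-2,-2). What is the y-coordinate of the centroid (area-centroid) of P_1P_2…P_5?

Apply the shoelace formula. First the cross-terms c_i = x_i·y_{i+1} − x_{i+1}·y_i:
  -28, -16, -25, -10, -18  ⇒  2A = -97, A = -48.5.
Then Σ (y_i + y_{i+1})·c_i = 408, so ȳ = 408 / (6·(-48.5)) = -136/97.

-136/97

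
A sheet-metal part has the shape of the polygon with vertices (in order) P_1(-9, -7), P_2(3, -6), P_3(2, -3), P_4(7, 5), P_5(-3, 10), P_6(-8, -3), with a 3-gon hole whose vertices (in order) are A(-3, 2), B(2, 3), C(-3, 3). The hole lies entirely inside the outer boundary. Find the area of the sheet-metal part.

Outer boundary:
Cross-terms: 75, 3, 31, 85, 89, 29  ⇒  Σ = 312
Area = |Σ|/2 = 156.
Hole:
Apply Gauss's area formula: 2A = Σ (x_i·y_{i+1} − x_{i+1}·y_i), indices taken mod 3.
Σ = (-13) + (15) + (3) = 5
Area = |Σ|/2 = 2.5.
Net area = 156 − 2.5 = 153.5.

153.5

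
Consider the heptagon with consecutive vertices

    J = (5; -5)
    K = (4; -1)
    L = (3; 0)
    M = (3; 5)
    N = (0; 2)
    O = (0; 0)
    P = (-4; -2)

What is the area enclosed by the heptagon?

Apply Gauss's area formula: 2A = Σ (x_i·y_{i+1} − x_{i+1}·y_i), indices taken mod 7.
Σ = (15) + (3) + (15) + (6) + (0) + (0) + (30) = 69
Area = |Σ|/2 = 34.5.

34.5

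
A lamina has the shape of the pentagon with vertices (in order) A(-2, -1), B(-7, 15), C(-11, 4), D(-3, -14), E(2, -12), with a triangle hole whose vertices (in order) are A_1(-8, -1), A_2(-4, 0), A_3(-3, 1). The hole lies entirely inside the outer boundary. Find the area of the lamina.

150.5

Outer boundary:
Cross-terms: -37, 137, 166, 64, -26  ⇒  Σ = 304
Area = |Σ|/2 = 152.
Hole:
Apply Gauss's area formula: 2A = Σ (x_i·y_{i+1} − x_{i+1}·y_i), indices taken mod 3.
Σ = (-4) + (-4) + (11) = 3
Area = |Σ|/2 = 1.5.
Net area = 152 − 1.5 = 150.5.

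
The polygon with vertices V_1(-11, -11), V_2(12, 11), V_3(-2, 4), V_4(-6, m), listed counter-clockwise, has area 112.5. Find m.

6

Write out the shoelace sum; only the two edges meeting at V_4 involve m:
2·Area = [((-2)·m − (-6)·4) + ((-6)·(-11) − (-11)·m)] + 81
       = 9·m + 171 = 225
⇒ m = 6.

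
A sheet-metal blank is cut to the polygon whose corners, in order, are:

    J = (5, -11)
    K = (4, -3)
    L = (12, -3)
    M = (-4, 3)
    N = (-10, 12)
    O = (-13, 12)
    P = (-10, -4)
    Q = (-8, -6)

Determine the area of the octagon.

206.5

Apply the shoelace formula: 2A = Σ (x_i·y_{i+1} − x_{i+1}·y_i), indices taken mod 8.
Σ = (29) + (24) + (24) + (-18) + (36) + (172) + (28) + (118) = 413
Area = |Σ|/2 = 206.5.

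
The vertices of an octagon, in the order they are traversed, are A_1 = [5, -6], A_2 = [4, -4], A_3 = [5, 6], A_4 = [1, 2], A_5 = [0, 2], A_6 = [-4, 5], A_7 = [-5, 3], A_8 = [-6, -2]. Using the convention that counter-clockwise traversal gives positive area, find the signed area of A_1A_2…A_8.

A_1→A_2: (5)(-4) − (4)(-6) = 4
A_2→A_3: (4)(6) − (5)(-4) = 44
A_3→A_4: (5)(2) − (1)(6) = 4
A_4→A_5: (1)(2) − (0)(2) = 2
A_5→A_6: (0)(5) − (-4)(2) = 8
A_6→A_7: (-4)(3) − (-5)(5) = 13
A_7→A_8: (-5)(-2) − (-6)(3) = 28
A_8→A_1: (-6)(-6) − (5)(-2) = 46
Σ = 149
Signed area = Σ/2 = 74.5 (positive ⇒ counter-clockwise traversal).

74.5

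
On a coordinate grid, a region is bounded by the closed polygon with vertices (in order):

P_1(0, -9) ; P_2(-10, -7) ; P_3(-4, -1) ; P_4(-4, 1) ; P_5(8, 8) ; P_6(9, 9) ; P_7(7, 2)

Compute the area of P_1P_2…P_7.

132

Apply the shoelace formula: 2A = Σ (x_i·y_{i+1} − x_{i+1}·y_i), indices taken mod 7.
Cross-terms: -90, -18, -8, -40, 0, -45, -63  ⇒  Σ = -264
Area = |Σ|/2 = 132.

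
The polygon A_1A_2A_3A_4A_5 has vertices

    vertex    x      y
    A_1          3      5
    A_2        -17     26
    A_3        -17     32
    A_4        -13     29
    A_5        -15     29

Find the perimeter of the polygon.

72

|A_1A_2| = √((-20)² + (21)²) = √841 = 29
|A_2A_3| = √((0)² + (6)²) = √36 = 6
|A_3A_4| = √((4)² + (-3)²) = √25 = 5
|A_4A_5| = √((-2)² + (0)²) = √4 = 2
|A_5A_1| = √((18)² + (-24)²) = √900 = 30
Perimeter = 29 + 6 + 5 + 2 + 30 = 72.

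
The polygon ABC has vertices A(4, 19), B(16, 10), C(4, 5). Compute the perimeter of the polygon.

|AB| = √((12)² + (-9)²) = √225 = 15
|BC| = √((-12)² + (-5)²) = √169 = 13
|CA| = √((0)² + (14)²) = √196 = 14
Perimeter = 15 + 13 + 14 = 42.

42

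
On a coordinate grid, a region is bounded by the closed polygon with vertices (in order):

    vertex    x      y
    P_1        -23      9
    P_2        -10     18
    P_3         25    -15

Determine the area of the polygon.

372

Apply the surveyor's formula: 2A = Σ (x_i·y_{i+1} − x_{i+1}·y_i), indices taken mod 3.
Σ = (-324) + (-300) + (-120) = -744
Area = |Σ|/2 = 372.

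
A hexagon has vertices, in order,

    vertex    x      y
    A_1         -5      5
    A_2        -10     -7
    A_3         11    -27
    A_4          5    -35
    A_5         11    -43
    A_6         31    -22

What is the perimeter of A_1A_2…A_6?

136

|A_1A_2| = √((-5)² + (-12)²) = √169 = 13
|A_2A_3| = √((21)² + (-20)²) = √841 = 29
|A_3A_4| = √((-6)² + (-8)²) = √100 = 10
|A_4A_5| = √((6)² + (-8)²) = √100 = 10
|A_5A_6| = √((20)² + (21)²) = √841 = 29
|A_6A_1| = √((-36)² + (27)²) = √2025 = 45
Perimeter = 13 + 29 + 10 + 10 + 29 + 45 = 136.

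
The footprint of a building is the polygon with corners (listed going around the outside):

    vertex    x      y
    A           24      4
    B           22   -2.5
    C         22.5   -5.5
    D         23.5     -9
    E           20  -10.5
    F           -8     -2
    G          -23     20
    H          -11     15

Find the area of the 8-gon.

Apply Gauss's area formula: 2A = Σ (x_i·y_{i+1} − x_{i+1}·y_i), indices taken mod 8.
Cross-terms: -148, -64.75, -73.25, -66.75, -124, -206, -125, -404  ⇒  Σ = -1211.75
Area = |Σ|/2 = 605.875.

605.875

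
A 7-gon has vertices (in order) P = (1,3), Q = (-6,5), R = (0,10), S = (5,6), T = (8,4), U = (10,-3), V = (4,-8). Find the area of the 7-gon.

113.5

Apply the shoelace (surveyor's) formula: 2A = Σ (x_i·y_{i+1} − x_{i+1}·y_i), indices taken mod 7.
Σ = (23) + (-60) + (-50) + (-28) + (-64) + (-68) + (20) = -227
Area = |Σ|/2 = 113.5.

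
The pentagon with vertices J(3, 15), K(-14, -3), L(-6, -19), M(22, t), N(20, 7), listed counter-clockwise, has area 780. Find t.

Write out the shoelace sum; only the two edges meeting at M involve t:
2·Area = [((-6)·t − 22·(-19)) + (22·7 − 20·t)] + 728
       = -26·t + 1300 = 1560
⇒ t = -10.

-10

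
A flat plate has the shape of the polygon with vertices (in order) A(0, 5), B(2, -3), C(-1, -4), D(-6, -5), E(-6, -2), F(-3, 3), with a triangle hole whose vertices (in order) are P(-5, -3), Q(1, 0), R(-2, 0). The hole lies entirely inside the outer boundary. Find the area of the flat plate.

44

Outer boundary:
Apply the surveyor's formula: 2A = Σ (x_i·y_{i+1} − x_{i+1}·y_i), indices taken mod 6.
Σ = (-10) + (-11) + (-19) + (-18) + (-24) + (-15) = -97
Area = |Σ|/2 = 48.5.
Hole:
Apply the shoelace (surveyor's) formula: 2A = Σ (x_i·y_{i+1} − x_{i+1}·y_i), indices taken mod 3.
Cross-terms: 3, 0, 6  ⇒  Σ = 9
Area = |Σ|/2 = 4.5.
Net area = 48.5 − 4.5 = 44.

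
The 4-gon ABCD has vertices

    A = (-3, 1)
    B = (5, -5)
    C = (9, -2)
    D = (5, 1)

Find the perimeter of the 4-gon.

28

|AB| = √((8)² + (-6)²) = √100 = 10
|BC| = √((4)² + (3)²) = √25 = 5
|CD| = √((-4)² + (3)²) = √25 = 5
|DA| = √((-8)² + (0)²) = √64 = 8
Perimeter = 10 + 5 + 5 + 8 = 28.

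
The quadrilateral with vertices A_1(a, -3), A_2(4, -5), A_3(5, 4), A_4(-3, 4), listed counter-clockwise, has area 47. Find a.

0

Write out the shoelace sum; only the two edges meeting at A_1 involve a:
2·Area = [((-3)·(-3) − a·4) + (a·(-5) − 4·(-3))] + 73
       = -9·a + 94 = 94
⇒ a = 0.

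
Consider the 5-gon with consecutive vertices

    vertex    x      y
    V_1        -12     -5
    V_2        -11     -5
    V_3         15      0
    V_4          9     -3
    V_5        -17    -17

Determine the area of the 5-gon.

144

Apply the shoelace formula: 2A = Σ (x_i·y_{i+1} − x_{i+1}·y_i), indices taken mod 5.
Σ = (5) + (75) + (-45) + (-204) + (-119) = -288
Area = |Σ|/2 = 144.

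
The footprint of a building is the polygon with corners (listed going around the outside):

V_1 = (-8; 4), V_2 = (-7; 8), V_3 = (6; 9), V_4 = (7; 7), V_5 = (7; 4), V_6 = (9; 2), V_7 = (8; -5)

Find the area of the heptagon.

140

Apply the shoelace formula: 2A = Σ (x_i·y_{i+1} − x_{i+1}·y_i), indices taken mod 7.
Cross-terms: -36, -111, -21, -21, -22, -61, -8  ⇒  Σ = -280
Area = |Σ|/2 = 140.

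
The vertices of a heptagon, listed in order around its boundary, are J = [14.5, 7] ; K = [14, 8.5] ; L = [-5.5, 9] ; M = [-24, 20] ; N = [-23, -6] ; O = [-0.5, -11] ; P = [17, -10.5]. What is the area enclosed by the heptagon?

810.75

Apply the shoelace (surveyor's) formula: 2A = Σ (x_i·y_{i+1} − x_{i+1}·y_i), indices taken mod 7.
J→K: (14.5)(8.5) − (14)(7) = 25.25
K→L: (14)(9) − (-5.5)(8.5) = 172.75
L→M: (-5.5)(20) − (-24)(9) = 106
M→N: (-24)(-6) − (-23)(20) = 604
N→O: (-23)(-11) − (-0.5)(-6) = 250
O→P: (-0.5)(-10.5) − (17)(-11) = 192.25
P→J: (17)(7) − (14.5)(-10.5) = 271.25
Σ = 1621.5
Area = |Σ|/2 = 810.75.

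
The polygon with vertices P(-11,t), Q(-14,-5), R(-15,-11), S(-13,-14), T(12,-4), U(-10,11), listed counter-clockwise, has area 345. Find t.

Write out the shoelace sum; only the two edges meeting at P involve t:
2·Area = [((-10)·t − (-11)·11) + ((-11)·(-5) − (-14)·t)] + 458
       = 4·t + 634 = 690
⇒ t = 14.

14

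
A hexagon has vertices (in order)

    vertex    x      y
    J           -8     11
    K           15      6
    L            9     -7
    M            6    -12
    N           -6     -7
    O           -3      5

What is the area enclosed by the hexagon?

Apply Gauss's area formula: 2A = Σ (x_i·y_{i+1} − x_{i+1}·y_i), indices taken mod 6.
Σ = (-213) + (-159) + (-66) + (-114) + (-51) + (7) = -596
Area = |Σ|/2 = 298.

298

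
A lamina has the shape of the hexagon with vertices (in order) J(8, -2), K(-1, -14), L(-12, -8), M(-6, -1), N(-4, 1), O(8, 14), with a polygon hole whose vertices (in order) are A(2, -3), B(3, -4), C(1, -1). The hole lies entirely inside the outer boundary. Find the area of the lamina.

255.5

Outer boundary:
Apply the shoelace (surveyor's) formula: 2A = Σ (x_i·y_{i+1} − x_{i+1}·y_i), indices taken mod 6.
Cross-terms: -114, -160, -36, -10, -64, -128  ⇒  Σ = -512
Area = |Σ|/2 = 256.
Hole:
Apply the surveyor's formula: 2A = Σ (x_i·y_{i+1} − x_{i+1}·y_i), indices taken mod 3.
A→B: (2)(-4) − (3)(-3) = 1
B→C: (3)(-1) − (1)(-4) = 1
C→A: (1)(-3) − (2)(-1) = -1
Σ = 1
Area = |Σ|/2 = 0.5.
Net area = 256 − 0.5 = 255.5.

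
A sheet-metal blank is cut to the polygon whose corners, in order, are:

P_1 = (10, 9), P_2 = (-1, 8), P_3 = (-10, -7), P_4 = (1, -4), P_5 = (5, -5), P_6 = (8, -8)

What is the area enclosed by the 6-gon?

195

Apply the surveyor's formula: 2A = Σ (x_i·y_{i+1} − x_{i+1}·y_i), indices taken mod 6.
Σ = (89) + (87) + (47) + (15) + (0) + (152) = 390
Area = |Σ|/2 = 195.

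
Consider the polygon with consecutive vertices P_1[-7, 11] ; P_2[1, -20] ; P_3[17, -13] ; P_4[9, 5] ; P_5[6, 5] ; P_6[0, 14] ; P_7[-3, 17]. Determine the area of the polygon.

P_1→P_2: (-7)(-20) − (1)(11) = 129
P_2→P_3: (1)(-13) − (17)(-20) = 327
P_3→P_4: (17)(5) − (9)(-13) = 202
P_4→P_5: (9)(5) − (6)(5) = 15
P_5→P_6: (6)(14) − (0)(5) = 84
P_6→P_7: (0)(17) − (-3)(14) = 42
P_7→P_1: (-3)(11) − (-7)(17) = 86
Σ = 885
Area = |Σ|/2 = 442.5.

442.5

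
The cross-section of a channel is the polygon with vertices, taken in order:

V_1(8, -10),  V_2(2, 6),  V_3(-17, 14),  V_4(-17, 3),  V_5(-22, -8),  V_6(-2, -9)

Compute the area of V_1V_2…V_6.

430.5

Cross-terms: 68, 130, 187, 202, 182, 92  ⇒  Σ = 861
Area = |Σ|/2 = 430.5.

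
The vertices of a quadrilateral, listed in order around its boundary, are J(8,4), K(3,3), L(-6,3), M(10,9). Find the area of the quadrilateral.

38.5

J→K: (8)(3) − (3)(4) = 12
K→L: (3)(3) − (-6)(3) = 27
L→M: (-6)(9) − (10)(3) = -84
M→J: (10)(4) − (8)(9) = -32
Σ = -77
Area = |Σ|/2 = 38.5.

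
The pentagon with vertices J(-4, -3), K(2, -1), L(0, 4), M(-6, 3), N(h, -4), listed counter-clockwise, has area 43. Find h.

Write out the shoelace sum; only the two edges meeting at N involve h:
2·Area = [((-6)·(-4) − h·3) + (h·(-3) − (-4)·(-4))] + 42
       = -6·h + 50 = 86
⇒ h = -6.

-6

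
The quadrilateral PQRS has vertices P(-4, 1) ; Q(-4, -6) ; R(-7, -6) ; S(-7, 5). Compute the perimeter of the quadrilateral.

|PQ| = √((0)² + (-7)²) = √49 = 7
|QR| = √((-3)² + (0)²) = √9 = 3
|RS| = √((0)² + (11)²) = √121 = 11
|SP| = √((3)² + (-4)²) = √25 = 5
Perimeter = 7 + 3 + 11 + 5 = 26.

26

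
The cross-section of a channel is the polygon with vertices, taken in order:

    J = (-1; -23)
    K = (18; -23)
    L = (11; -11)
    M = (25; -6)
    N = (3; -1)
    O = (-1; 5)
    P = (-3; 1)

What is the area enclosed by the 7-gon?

396

Σ = (437) + (55) + (209) + (-7) + (14) + (14) + (70) = 792
Area = |Σ|/2 = 396.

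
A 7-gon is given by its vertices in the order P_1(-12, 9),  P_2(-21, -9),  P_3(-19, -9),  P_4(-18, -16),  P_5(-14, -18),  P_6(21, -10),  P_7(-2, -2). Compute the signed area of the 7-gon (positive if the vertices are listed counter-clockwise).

485.5

Apply the shoelace formula: 2A = Σ (x_i·y_{i+1} − x_{i+1}·y_i), indices taken mod 7.
Σ = (297) + (18) + (142) + (100) + (518) + (-62) + (-42) = 971
Signed area = Σ/2 = 485.5 (positive ⇒ counter-clockwise traversal).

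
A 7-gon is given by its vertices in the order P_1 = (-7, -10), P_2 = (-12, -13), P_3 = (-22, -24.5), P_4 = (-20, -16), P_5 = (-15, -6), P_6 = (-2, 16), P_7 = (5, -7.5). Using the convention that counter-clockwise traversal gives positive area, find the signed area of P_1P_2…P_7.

P_1→P_2: (-7)(-13) − (-12)(-10) = -29
P_2→P_3: (-12)(-24.5) − (-22)(-13) = 8
P_3→P_4: (-22)(-16) − (-20)(-24.5) = -138
P_4→P_5: (-20)(-6) − (-15)(-16) = -120
P_5→P_6: (-15)(16) − (-2)(-6) = -252
P_6→P_7: (-2)(-7.5) − (5)(16) = -65
P_7→P_1: (5)(-10) − (-7)(-7.5) = -102.5
Σ = -698.5
Signed area = Σ/2 = -349.25 (negative ⇒ clockwise traversal).

-349.25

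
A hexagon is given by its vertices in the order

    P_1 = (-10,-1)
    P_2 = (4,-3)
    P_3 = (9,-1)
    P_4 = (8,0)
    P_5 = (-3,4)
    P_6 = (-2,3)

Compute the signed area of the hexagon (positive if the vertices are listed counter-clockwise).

64

Apply the surveyor's formula: 2A = Σ (x_i·y_{i+1} − x_{i+1}·y_i), indices taken mod 6.
Σ = (34) + (23) + (8) + (32) + (-1) + (32) = 128
Signed area = Σ/2 = 64 (positive ⇒ counter-clockwise traversal).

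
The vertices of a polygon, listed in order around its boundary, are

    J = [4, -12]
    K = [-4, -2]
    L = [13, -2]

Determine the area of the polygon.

85

Σ = (-56) + (34) + (-148) = -170
Area = |Σ|/2 = 85.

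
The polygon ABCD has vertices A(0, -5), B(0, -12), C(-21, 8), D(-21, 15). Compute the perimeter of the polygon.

|AB| = √((0)² + (-7)²) = √49 = 7
|BC| = √((-21)² + (20)²) = √841 = 29
|CD| = √((0)² + (7)²) = √49 = 7
|DA| = √((21)² + (-20)²) = √841 = 29
Perimeter = 7 + 29 + 7 + 29 = 72.

72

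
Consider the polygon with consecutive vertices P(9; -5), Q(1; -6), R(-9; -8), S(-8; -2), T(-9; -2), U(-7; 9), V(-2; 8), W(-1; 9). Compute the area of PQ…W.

Apply the shoelace (surveyor's) formula: 2A = Σ (x_i·y_{i+1} − x_{i+1}·y_i), indices taken mod 8.
Σ = (-49) + (-62) + (-46) + (-2) + (-95) + (-38) + (-10) + (-76) = -378
Area = |Σ|/2 = 189.

189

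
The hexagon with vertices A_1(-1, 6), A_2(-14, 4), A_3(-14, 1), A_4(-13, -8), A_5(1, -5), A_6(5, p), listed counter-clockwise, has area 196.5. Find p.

9

Write out the shoelace sum; only the two edges meeting at A_6 involve p:
2·Area = [(1·p − 5·(-5)) + (5·6 − (-1)·p)] + 320
       = 2·p + 375 = 393
⇒ p = 9.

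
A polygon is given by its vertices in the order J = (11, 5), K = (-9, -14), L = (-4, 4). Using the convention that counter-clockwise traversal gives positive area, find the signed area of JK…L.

Apply the surveyor's formula: 2A = Σ (x_i·y_{i+1} − x_{i+1}·y_i), indices taken mod 3.
Σ = (-109) + (-92) + (-64) = -265
Signed area = Σ/2 = -132.5 (negative ⇒ clockwise traversal).

-132.5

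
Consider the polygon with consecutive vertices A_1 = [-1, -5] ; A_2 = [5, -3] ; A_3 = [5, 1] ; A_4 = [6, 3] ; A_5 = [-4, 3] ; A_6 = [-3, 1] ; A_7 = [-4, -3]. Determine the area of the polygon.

Apply Gauss's area formula: 2A = Σ (x_i·y_{i+1} − x_{i+1}·y_i), indices taken mod 7.
A_1→A_2: (-1)(-3) − (5)(-5) = 28
A_2→A_3: (5)(1) − (5)(-3) = 20
A_3→A_4: (5)(3) − (6)(1) = 9
A_4→A_5: (6)(3) − (-4)(3) = 30
A_5→A_6: (-4)(1) − (-3)(3) = 5
A_6→A_7: (-3)(-3) − (-4)(1) = 13
A_7→A_1: (-4)(-5) − (-1)(-3) = 17
Σ = 122
Area = |Σ|/2 = 61.

61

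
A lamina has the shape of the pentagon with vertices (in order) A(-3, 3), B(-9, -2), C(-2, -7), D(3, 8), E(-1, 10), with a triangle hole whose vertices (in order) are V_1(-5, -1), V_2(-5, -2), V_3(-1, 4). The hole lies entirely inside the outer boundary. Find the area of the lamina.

79

Outer boundary:
A→B: (-3)(-2) − (-9)(3) = 33
B→C: (-9)(-7) − (-2)(-2) = 59
C→D: (-2)(8) − (3)(-7) = 5
D→E: (3)(10) − (-1)(8) = 38
E→A: (-1)(3) − (-3)(10) = 27
Σ = 162
Area = |Σ|/2 = 81.
Hole:
Apply the surveyor's formula: 2A = Σ (x_i·y_{i+1} − x_{i+1}·y_i), indices taken mod 3.
Σ = (5) + (-22) + (21) = 4
Area = |Σ|/2 = 2.
Net area = 81 − 2 = 79.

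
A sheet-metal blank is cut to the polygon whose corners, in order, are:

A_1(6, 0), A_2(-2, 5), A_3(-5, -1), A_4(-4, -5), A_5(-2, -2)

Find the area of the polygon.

Apply the surveyor's formula: 2A = Σ (x_i·y_{i+1} − x_{i+1}·y_i), indices taken mod 5.
Σ = (30) + (27) + (21) + (-2) + (12) = 88
Area = |Σ|/2 = 44.

44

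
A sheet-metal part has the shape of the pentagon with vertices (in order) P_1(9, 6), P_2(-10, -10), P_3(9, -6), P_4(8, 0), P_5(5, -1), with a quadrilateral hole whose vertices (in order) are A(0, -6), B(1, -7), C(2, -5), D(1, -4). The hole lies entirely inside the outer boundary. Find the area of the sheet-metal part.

Outer boundary:
Apply the shoelace formula: 2A = Σ (x_i·y_{i+1} − x_{i+1}·y_i), indices taken mod 5.
Σ = (-30) + (150) + (48) + (-8) + (39) = 199
Area = |Σ|/2 = 99.5.
Hole:
Apply the surveyor's formula: 2A = Σ (x_i·y_{i+1} − x_{i+1}·y_i), indices taken mod 4.
Σ = (6) + (9) + (-3) + (-6) = 6
Area = |Σ|/2 = 3.
Net area = 99.5 − 3 = 96.5.

96.5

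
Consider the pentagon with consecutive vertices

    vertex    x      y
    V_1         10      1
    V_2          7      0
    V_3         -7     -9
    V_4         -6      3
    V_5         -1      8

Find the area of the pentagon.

135.5

Σ = (-7) + (-63) + (-75) + (-45) + (-81) = -271
Area = |Σ|/2 = 135.5.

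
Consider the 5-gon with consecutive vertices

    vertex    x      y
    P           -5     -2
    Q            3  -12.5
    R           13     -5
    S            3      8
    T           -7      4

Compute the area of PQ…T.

Σ = (68.5) + (147.5) + (119) + (68) + (34) = 437
Area = |Σ|/2 = 218.5.

218.5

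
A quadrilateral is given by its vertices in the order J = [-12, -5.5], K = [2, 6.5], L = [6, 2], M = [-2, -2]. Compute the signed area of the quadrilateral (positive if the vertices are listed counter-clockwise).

-61.5

Apply the shoelace formula: 2A = Σ (x_i·y_{i+1} − x_{i+1}·y_i), indices taken mod 4.
Cross-terms: -67, -35, -8, -13  ⇒  Σ = -123
Signed area = Σ/2 = -61.5 (negative ⇒ clockwise traversal).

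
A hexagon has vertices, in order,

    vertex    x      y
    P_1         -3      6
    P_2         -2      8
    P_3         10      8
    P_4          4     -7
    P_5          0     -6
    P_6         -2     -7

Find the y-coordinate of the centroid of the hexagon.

Apply the shoelace formula. First the cross-terms c_i = x_i·y_{i+1} − x_{i+1}·y_i:
  -12, -96, -102, -24, -12, -33  ⇒  2A = -279, A = -139.5.
Then Σ (y_i + y_{i+1})·c_i = -1305, so ȳ = -1305 / (6·(-139.5)) = 145/93.

145/93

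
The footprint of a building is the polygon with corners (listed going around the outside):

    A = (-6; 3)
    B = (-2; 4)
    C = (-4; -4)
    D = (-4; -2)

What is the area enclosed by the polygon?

13

Apply the shoelace formula: 2A = Σ (x_i·y_{i+1} − x_{i+1}·y_i), indices taken mod 4.
Σ = (-18) + (24) + (-8) + (-24) = -26
Area = |Σ|/2 = 13.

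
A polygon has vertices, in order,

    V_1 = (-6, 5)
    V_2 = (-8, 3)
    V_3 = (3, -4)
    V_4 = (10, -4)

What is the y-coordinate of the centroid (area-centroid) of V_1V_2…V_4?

Apply the surveyor's formula. First the cross-terms c_i = x_i·y_{i+1} − x_{i+1}·y_i:
  22, 23, 28, 26  ⇒  2A = 99, A = 49.5.
Then Σ (y_i + y_{i+1})·c_i = -45, so ȳ = -45 / (6·49.5) = -5/33.

-5/33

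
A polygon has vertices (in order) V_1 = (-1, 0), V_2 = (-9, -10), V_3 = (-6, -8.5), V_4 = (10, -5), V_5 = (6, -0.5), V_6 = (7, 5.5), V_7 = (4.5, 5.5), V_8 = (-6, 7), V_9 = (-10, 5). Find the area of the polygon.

Σ = (10) + (16.5) + (115) + (25) + (36.5) + (13.75) + (64.5) + (40) + (5) = 326.25
Area = |Σ|/2 = 163.125.

163.125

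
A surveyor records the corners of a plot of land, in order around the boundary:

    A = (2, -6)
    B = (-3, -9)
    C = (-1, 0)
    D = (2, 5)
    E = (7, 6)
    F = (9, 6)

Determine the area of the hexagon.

75.5

Apply the surveyor's formula: 2A = Σ (x_i·y_{i+1} − x_{i+1}·y_i), indices taken mod 6.
Σ = (-36) + (-9) + (-5) + (-23) + (-12) + (-66) = -151
Area = |Σ|/2 = 75.5.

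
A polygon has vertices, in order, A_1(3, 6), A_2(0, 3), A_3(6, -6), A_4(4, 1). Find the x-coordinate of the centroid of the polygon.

Apply the surveyor's formula. First the cross-terms c_i = x_i·y_{i+1} − x_{i+1}·y_i:
  9, -18, 30, 21  ⇒  2A = 42, A = 21.
Then Σ (x_i + x_{i+1})·c_i = 366, so x̄ = 366 / (6·21) = 61/21.

61/21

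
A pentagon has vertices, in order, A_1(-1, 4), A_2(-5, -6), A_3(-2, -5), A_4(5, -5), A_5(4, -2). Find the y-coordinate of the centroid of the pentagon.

-587/294

Apply the shoelace formula. First the cross-terms c_i = x_i·y_{i+1} − x_{i+1}·y_i:
  26, 13, 35, 10, 14  ⇒  2A = 98, A = 49.
Then Σ (y_i + y_{i+1})·c_i = -587, so ȳ = -587 / (6·49) = -587/294.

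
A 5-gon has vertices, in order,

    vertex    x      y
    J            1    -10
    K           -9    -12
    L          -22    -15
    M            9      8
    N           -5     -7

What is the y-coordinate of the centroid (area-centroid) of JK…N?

Apply the surveyor's formula. First the cross-terms c_i = x_i·y_{i+1} − x_{i+1}·y_i:
  -102, -129, -41, -23, 57  ⇒  2A = -238, A = -119.
Then Σ (y_i + y_{i+1})·c_i = 5022, so ȳ = 5022 / (6·(-119)) = -837/119.

-837/119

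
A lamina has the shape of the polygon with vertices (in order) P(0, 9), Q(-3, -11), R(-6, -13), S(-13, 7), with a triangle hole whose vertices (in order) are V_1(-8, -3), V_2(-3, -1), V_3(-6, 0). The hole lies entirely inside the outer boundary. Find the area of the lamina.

158.5

Outer boundary:
Apply the shoelace formula: 2A = Σ (x_i·y_{i+1} − x_{i+1}·y_i), indices taken mod 4.
P→Q: (0)(-11) − (-3)(9) = 27
Q→R: (-3)(-13) − (-6)(-11) = -27
R→S: (-6)(7) − (-13)(-13) = -211
S→P: (-13)(9) − (0)(7) = -117
Σ = -328
Area = |Σ|/2 = 164.
Hole:
Apply the shoelace formula: 2A = Σ (x_i·y_{i+1} − x_{i+1}·y_i), indices taken mod 3.
Cross-terms: -1, -6, 18  ⇒  Σ = 11
Area = |Σ|/2 = 5.5.
Net area = 164 − 5.5 = 158.5.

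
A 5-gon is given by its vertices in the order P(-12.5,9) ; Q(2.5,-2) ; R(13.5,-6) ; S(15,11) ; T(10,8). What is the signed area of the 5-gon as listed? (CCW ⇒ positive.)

Apply the shoelace (surveyor's) formula: 2A = Σ (x_i·y_{i+1} − x_{i+1}·y_i), indices taken mod 5.
Σ = (2.5) + (12) + (238.5) + (10) + (190) = 453
Signed area = Σ/2 = 226.5 (positive ⇒ counter-clockwise traversal).

226.5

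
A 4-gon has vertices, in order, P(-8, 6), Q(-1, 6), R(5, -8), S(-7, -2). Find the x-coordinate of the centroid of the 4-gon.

-323/141

Apply the shoelace (surveyor's) formula. First the cross-terms c_i = x_i·y_{i+1} − x_{i+1}·y_i:
  -42, -22, -66, -58  ⇒  2A = -188, A = -94.
Then Σ (x_i + x_{i+1})·c_i = 1292, so x̄ = 1292 / (6·(-94)) = -323/141.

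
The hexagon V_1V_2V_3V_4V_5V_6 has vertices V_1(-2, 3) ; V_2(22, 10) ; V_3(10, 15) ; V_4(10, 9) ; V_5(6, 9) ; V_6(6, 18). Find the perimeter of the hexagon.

|V_1V_2| = √((24)² + (7)²) = √625 = 25
|V_2V_3| = √((-12)² + (5)²) = √169 = 13
|V_3V_4| = √((0)² + (-6)²) = √36 = 6
|V_4V_5| = √((-4)² + (0)²) = √16 = 4
|V_5V_6| = √((0)² + (9)²) = √81 = 9
|V_6V_1| = √((-8)² + (-15)²) = √289 = 17
Perimeter = 25 + 13 + 6 + 4 + 9 + 17 = 74.

74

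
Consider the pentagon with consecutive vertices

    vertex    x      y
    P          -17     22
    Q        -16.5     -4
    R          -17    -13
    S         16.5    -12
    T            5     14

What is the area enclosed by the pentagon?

817.5

Σ = (431) + (146.5) + (418.5) + (291) + (348) = 1635
Area = |Σ|/2 = 817.5.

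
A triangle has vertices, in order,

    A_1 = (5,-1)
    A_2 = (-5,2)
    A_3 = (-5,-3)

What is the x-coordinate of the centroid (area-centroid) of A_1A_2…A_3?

-5/3

Apply the surveyor's formula. First the cross-terms c_i = x_i·y_{i+1} − x_{i+1}·y_i:
  5, 25, 20  ⇒  2A = 50, A = 25.
Then Σ (x_i + x_{i+1})·c_i = -250, so x̄ = -250 / (6·25) = -5/3.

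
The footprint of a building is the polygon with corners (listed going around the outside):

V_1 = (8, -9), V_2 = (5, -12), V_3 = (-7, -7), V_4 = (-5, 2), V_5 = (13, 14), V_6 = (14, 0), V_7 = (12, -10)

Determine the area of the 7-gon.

Σ = (-51) + (-119) + (-49) + (-96) + (-196) + (-140) + (-28) = -679
Area = |Σ|/2 = 339.5.

339.5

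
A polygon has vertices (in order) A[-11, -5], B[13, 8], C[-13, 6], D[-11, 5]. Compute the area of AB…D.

A→B: (-11)(8) − (13)(-5) = -23
B→C: (13)(6) − (-13)(8) = 182
C→D: (-13)(5) − (-11)(6) = 1
D→A: (-11)(-5) − (-11)(5) = 110
Σ = 270
Area = |Σ|/2 = 135.

135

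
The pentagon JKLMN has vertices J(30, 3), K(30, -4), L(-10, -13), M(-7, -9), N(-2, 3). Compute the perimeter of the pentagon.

|JK| = √((0)² + (-7)²) = √49 = 7
|KL| = √((-40)² + (-9)²) = √1681 = 41
|LM| = √((3)² + (4)²) = √25 = 5
|MN| = √((5)² + (12)²) = √169 = 13
|NJ| = √((32)² + (0)²) = √1024 = 32
Perimeter = 7 + 41 + 5 + 13 + 32 = 98.

98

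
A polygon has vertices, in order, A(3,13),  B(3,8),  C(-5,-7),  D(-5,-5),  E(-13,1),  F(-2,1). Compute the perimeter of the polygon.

58

|AB| = √((0)² + (-5)²) = √25 = 5
|BC| = √((-8)² + (-15)²) = √289 = 17
|CD| = √((0)² + (2)²) = √4 = 2
|DE| = √((-8)² + (6)²) = √100 = 10
|EF| = √((11)² + (0)²) = √121 = 11
|FA| = √((5)² + (12)²) = √169 = 13
Perimeter = 5 + 17 + 2 + 10 + 11 + 13 = 58.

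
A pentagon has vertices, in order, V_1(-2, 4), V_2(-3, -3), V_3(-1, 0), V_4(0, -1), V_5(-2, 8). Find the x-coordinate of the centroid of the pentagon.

Apply Gauss's area formula. First the cross-terms c_i = x_i·y_{i+1} − x_{i+1}·y_i:
  18, -3, 1, -2, 8  ⇒  2A = 22, A = 11.
Then Σ (x_i + x_{i+1})·c_i = -107, so x̄ = -107 / (6·11) = -107/66.

-107/66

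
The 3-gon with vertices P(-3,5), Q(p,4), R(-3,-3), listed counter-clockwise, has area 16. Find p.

-7

The doubled signed area Σ (x_i y_{i+1} − x_{i+1} y_i) is linear in p.
With p=0 it equals -24; the coefficient of p is -8 (from the two edges through Q).
So -8·p + -24 = 2·16 = 32 ⇒ p = -7.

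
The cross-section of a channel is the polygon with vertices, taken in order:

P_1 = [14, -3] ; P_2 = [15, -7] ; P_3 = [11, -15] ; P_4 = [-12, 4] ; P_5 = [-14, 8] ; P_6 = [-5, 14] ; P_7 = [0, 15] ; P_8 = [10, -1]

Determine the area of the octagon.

387

P_1→P_2: (14)(-7) − (15)(-3) = -53
P_2→P_3: (15)(-15) − (11)(-7) = -148
P_3→P_4: (11)(4) − (-12)(-15) = -136
P_4→P_5: (-12)(8) − (-14)(4) = -40
P_5→P_6: (-14)(14) − (-5)(8) = -156
P_6→P_7: (-5)(15) − (0)(14) = -75
P_7→P_8: (0)(-1) − (10)(15) = -150
P_8→P_1: (10)(-3) − (14)(-1) = -16
Σ = -774
Area = |Σ|/2 = 387.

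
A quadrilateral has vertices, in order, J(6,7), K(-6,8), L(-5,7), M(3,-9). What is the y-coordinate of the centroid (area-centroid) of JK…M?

Apply the surveyor's formula. First the cross-terms c_i = x_i·y_{i+1} − x_{i+1}·y_i:
  90, -2, 24, 75  ⇒  2A = 187, A = 93.5.
Then Σ (y_i + y_{i+1})·c_i = 1122, so ȳ = 1122 / (6·93.5) = 2.

2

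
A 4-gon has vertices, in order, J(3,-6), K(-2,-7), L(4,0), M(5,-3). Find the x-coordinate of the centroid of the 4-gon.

253/114

Apply Gauss's area formula. First the cross-terms c_i = x_i·y_{i+1} − x_{i+1}·y_i:
  -33, 28, -12, -21  ⇒  2A = -38, A = -19.
Then Σ (x_i + x_{i+1})·c_i = -253, so x̄ = -253 / (6·(-19)) = 253/114.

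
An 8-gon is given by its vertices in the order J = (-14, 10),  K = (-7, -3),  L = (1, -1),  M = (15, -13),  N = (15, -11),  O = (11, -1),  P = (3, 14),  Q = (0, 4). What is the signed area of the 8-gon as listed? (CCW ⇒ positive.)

242.5

Apply Gauss's area formula: 2A = Σ (x_i·y_{i+1} − x_{i+1}·y_i), indices taken mod 8.
Σ = (112) + (10) + (2) + (30) + (106) + (157) + (12) + (56) = 485
Signed area = Σ/2 = 242.5 (positive ⇒ counter-clockwise traversal).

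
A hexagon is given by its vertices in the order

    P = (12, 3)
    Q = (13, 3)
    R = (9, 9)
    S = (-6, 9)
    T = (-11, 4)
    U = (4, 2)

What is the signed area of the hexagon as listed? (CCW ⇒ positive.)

Apply the shoelace (surveyor's) formula: 2A = Σ (x_i·y_{i+1} − x_{i+1}·y_i), indices taken mod 6.
Cross-terms: -3, 90, 135, 75, -38, -12  ⇒  Σ = 247
Signed area = Σ/2 = 123.5 (positive ⇒ counter-clockwise traversal).

123.5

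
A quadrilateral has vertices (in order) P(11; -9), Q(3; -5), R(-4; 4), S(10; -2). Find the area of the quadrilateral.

Apply the shoelace formula: 2A = Σ (x_i·y_{i+1} − x_{i+1}·y_i), indices taken mod 4.
P→Q: (11)(-5) − (3)(-9) = -28
Q→R: (3)(4) − (-4)(-5) = -8
R→S: (-4)(-2) − (10)(4) = -32
S→P: (10)(-9) − (11)(-2) = -68
Σ = -136
Area = |Σ|/2 = 68.

68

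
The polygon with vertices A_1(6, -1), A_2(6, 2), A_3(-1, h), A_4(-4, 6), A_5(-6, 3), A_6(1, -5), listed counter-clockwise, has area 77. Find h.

The doubled signed area Σ (x_i y_{i+1} − x_{i+1} y_i) is linear in h.
With h=0 it equals 94; the coefficient of h is 10 (from the two edges through A_3).
So 10·h + 94 = 2·77 = 154 ⇒ h = 6.

6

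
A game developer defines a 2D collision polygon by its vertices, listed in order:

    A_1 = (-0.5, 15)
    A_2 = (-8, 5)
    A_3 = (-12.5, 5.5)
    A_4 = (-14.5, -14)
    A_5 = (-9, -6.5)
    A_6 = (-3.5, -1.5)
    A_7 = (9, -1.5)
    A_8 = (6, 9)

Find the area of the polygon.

A_1→A_2: (-0.5)(5) − (-8)(15) = 117.5
A_2→A_3: (-8)(5.5) − (-12.5)(5) = 18.5
A_3→A_4: (-12.5)(-14) − (-14.5)(5.5) = 254.75
A_4→A_5: (-14.5)(-6.5) − (-9)(-14) = -31.75
A_5→A_6: (-9)(-1.5) − (-3.5)(-6.5) = -9.25
A_6→A_7: (-3.5)(-1.5) − (9)(-1.5) = 18.75
A_7→A_8: (9)(9) − (6)(-1.5) = 90
A_8→A_1: (6)(15) − (-0.5)(9) = 94.5
Σ = 553
Area = |Σ|/2 = 276.5.

276.5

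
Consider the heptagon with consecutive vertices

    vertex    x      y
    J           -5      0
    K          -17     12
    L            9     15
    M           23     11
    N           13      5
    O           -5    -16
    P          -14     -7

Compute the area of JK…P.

552

Apply the shoelace (surveyor's) formula: 2A = Σ (x_i·y_{i+1} − x_{i+1}·y_i), indices taken mod 7.
J→K: (-5)(12) − (-17)(0) = -60
K→L: (-17)(15) − (9)(12) = -363
L→M: (9)(11) − (23)(15) = -246
M→N: (23)(5) − (13)(11) = -28
N→O: (13)(-16) − (-5)(5) = -183
O→P: (-5)(-7) − (-14)(-16) = -189
P→J: (-14)(0) − (-5)(-7) = -35
Σ = -1104
Area = |Σ|/2 = 552.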